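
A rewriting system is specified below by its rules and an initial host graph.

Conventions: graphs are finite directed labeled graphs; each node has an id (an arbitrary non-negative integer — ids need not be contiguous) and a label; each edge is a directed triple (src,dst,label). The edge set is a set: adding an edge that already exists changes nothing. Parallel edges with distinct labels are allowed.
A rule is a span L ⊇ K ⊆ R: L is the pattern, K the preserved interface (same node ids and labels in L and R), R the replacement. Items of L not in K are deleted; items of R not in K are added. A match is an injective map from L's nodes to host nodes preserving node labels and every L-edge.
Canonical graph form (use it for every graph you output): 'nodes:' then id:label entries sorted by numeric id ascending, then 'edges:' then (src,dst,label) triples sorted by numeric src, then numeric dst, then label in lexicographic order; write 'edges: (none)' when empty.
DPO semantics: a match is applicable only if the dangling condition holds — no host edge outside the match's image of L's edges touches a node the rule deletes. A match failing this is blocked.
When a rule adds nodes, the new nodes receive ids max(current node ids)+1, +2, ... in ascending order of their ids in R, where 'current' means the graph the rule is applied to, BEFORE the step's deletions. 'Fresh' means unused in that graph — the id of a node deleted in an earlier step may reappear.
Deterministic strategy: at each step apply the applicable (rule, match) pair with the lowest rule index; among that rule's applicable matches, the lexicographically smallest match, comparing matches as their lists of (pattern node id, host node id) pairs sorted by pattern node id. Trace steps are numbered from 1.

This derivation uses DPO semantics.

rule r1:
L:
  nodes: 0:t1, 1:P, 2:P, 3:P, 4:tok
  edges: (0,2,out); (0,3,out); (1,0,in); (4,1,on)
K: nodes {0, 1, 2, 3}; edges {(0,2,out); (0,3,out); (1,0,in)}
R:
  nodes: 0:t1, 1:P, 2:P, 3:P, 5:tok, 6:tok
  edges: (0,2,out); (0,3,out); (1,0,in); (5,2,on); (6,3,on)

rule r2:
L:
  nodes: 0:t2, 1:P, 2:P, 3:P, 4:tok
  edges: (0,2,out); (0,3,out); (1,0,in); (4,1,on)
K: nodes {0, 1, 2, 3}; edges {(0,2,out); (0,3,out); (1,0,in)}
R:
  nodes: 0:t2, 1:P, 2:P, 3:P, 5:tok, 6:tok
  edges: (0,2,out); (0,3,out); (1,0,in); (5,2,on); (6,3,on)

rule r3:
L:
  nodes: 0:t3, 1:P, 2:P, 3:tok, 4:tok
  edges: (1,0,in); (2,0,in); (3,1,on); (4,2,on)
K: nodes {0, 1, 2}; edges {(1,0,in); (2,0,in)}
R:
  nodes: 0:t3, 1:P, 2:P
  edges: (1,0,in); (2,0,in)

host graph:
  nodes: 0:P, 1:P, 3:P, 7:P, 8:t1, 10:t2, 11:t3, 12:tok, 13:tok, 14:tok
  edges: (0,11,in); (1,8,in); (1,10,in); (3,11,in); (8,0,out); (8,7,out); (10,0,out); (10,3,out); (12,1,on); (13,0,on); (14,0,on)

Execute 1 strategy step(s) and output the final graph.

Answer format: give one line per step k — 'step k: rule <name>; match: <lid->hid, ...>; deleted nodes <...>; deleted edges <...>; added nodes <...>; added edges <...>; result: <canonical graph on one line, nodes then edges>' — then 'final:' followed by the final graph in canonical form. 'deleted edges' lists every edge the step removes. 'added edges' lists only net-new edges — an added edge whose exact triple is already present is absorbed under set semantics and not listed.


step 1: rule r1; match: 0->8, 1->1, 2->0, 3->7, 4->12; deleted nodes 12; deleted edges (12,1,on); added nodes 15, 16; added edges (15,0,on); (16,7,on); result: nodes: 0:P, 1:P, 3:P, 7:P, 8:t1, 10:t2, 11:t3, 13:tok, 14:tok, 15:tok, 16:tok edges: (0,11,in); (1,8,in); (1,10,in); (3,11,in); (8,0,out); (8,7,out); (10,0,out); (10,3,out); (13,0,on); (14,0,on); (15,0,on); (16,7,on)
final:
nodes: 0:P, 1:P, 3:P, 7:P, 8:t1, 10:t2, 11:t3, 13:tok, 14:tok, 15:tok, 16:tok
edges: (0,11,in); (1,8,in); (1,10,in); (3,11,in); (8,0,out); (8,7,out); (10,0,out); (10,3,out); (13,0,on); (14,0,on); (15,0,on); (16,7,on)


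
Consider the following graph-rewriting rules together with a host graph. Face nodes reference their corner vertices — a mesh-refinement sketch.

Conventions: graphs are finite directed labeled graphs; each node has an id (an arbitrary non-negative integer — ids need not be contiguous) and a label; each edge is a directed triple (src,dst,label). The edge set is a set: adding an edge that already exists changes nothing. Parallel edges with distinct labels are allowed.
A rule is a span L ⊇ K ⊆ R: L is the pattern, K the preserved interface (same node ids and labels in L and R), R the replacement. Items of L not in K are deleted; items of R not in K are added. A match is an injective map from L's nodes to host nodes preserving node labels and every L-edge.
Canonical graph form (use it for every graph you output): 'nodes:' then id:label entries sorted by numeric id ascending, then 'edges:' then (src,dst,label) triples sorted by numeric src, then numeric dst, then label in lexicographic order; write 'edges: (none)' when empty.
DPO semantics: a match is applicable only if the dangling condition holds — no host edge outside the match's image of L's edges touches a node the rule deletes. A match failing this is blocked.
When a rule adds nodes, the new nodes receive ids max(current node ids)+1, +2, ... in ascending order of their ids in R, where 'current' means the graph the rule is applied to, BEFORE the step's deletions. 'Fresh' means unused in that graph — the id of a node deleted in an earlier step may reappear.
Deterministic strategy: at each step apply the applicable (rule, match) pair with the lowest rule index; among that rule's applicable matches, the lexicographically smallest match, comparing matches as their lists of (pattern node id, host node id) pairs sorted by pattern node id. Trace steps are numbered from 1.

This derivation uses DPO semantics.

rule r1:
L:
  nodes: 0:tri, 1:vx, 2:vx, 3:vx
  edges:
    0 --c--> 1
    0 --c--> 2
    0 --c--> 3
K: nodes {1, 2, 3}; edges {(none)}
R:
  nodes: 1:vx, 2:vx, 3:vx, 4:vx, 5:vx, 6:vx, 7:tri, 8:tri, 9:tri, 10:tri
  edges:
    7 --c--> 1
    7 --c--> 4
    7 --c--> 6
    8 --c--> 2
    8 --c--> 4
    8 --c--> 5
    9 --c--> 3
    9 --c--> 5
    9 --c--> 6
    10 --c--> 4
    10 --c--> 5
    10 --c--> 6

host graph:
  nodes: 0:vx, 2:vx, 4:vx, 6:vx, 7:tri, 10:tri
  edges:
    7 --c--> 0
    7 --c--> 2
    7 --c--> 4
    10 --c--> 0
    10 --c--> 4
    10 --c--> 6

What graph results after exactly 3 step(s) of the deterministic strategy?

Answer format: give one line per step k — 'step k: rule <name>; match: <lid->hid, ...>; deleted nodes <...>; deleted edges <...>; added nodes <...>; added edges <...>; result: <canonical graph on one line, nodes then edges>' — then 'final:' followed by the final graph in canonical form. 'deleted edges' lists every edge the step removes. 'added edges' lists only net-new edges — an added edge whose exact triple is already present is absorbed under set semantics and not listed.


step 1: rule r1; match: 0->7, 1->0, 2->2, 3->4; deleted nodes 7; deleted edges (7,0,c); (7,2,c); (7,4,c); added nodes 11, 12, 13, 14, 15, 16, 17; added edges (14,0,c); (14,11,c); (14,13,c); (15,2,c); (15,11,c); (15,12,c); (16,4,c); (16,12,c); (16,13,c); (17,11,c); (17,12,c); (17,13,c); result: nodes: 0:vx, 2:vx, 4:vx, 6:vx, 10:tri, 11:vx, 12:vx, 13:vx, 14:tri, 15:tri, 16:tri, 17:tri edges: (10,0,c); (10,4,c); (10,6,c); (14,0,c); (14,11,c); (14,13,c); (15,2,c); (15,11,c); (15,12,c); (16,4,c); (16,12,c); (16,13,c); (17,11,c); (17,12,c); (17,13,c)
step 2: rule r1; match: 0->10, 1->0, 2->4, 3->6; deleted nodes 10; deleted edges (10,0,c); (10,4,c); (10,6,c); added nodes 18, 19, 20, 21, 22, 23, 24; added edges (21,0,c); (21,18,c); (21,20,c); (22,4,c); (22,18,c); (22,19,c); (23,6,c); (23,19,c); (23,20,c); (24,18,c); (24,19,c); (24,20,c); result: nodes: 0:vx, 2:vx, 4:vx, 6:vx, 11:vx, 12:vx, 13:vx, 14:tri, 15:tri, 16:tri, 17:tri, 18:vx, 19:vx, 20:vx, 21:tri, 22:tri, 23:tri, 24:tri edges: (14,0,c); (14,11,c); (14,13,c); (15,2,c); (15,11,c); (15,12,c); (16,4,c); (16,12,c); (16,13,c); (17,11,c); (17,12,c); (17,13,c); (21,0,c); (21,18,c); (21,20,c); (22,4,c); (22,18,c); (22,19,c); (23,6,c); (23,19,c); (23,20,c); (24,18,c); (24,19,c); (24,20,c)
step 3: rule r1; match: 0->14, 1->0, 2->11, 3->13; deleted nodes 14; deleted edges (14,0,c); (14,11,c); (14,13,c); added nodes 25, 26, 27, 28, 29, 30, 31; added edges (28,0,c); (28,25,c); (28,27,c); (29,11,c); (29,25,c); (29,26,c); (30,13,c); (30,26,c); (30,27,c); (31,25,c); (31,26,c); (31,27,c); result: nodes: 0:vx, 2:vx, 4:vx, 6:vx, 11:vx, 12:vx, 13:vx, 15:tri, 16:tri, 17:tri, 18:vx, 19:vx, 20:vx, 21:tri, 22:tri, 23:tri, 24:tri, 25:vx, 26:vx, 27:vx, 28:tri, 29:tri, 30:tri, 31:tri edges: (15,2,c); (15,11,c); (15,12,c); (16,4,c); (16,12,c); (16,13,c); (17,11,c); (17,12,c); (17,13,c); (21,0,c); (21,18,c); (21,20,c); (22,4,c); (22,18,c); (22,19,c); (23,6,c); (23,19,c); (23,20,c); (24,18,c); (24,19,c); (24,20,c); (28,0,c); (28,25,c); (28,27,c); (29,11,c); (29,25,c); (29,26,c); (30,13,c); (30,26,c); (30,27,c); (31,25,c); (31,26,c); (31,27,c)
final:
nodes: 0:vx, 2:vx, 4:vx, 6:vx, 11:vx, 12:vx, 13:vx, 15:tri, 16:tri, 17:tri, 18:vx, 19:vx, 20:vx, 21:tri, 22:tri, 23:tri, 24:tri, 25:vx, 26:vx, 27:vx, 28:tri, 29:tri, 30:tri, 31:tri
edges: (15,2,c); (15,11,c); (15,12,c); (16,4,c); (16,12,c); (16,13,c); (17,11,c); (17,12,c); (17,13,c); (21,0,c); (21,18,c); (21,20,c); (22,4,c); (22,18,c); (22,19,c); (23,6,c); (23,19,c); (23,20,c); (24,18,c); (24,19,c); (24,20,c); (28,0,c); (28,25,c); (28,27,c); (29,11,c); (29,25,c); (29,26,c); (30,13,c); (30,26,c); (30,27,c); (31,25,c); (31,26,c); (31,27,c)


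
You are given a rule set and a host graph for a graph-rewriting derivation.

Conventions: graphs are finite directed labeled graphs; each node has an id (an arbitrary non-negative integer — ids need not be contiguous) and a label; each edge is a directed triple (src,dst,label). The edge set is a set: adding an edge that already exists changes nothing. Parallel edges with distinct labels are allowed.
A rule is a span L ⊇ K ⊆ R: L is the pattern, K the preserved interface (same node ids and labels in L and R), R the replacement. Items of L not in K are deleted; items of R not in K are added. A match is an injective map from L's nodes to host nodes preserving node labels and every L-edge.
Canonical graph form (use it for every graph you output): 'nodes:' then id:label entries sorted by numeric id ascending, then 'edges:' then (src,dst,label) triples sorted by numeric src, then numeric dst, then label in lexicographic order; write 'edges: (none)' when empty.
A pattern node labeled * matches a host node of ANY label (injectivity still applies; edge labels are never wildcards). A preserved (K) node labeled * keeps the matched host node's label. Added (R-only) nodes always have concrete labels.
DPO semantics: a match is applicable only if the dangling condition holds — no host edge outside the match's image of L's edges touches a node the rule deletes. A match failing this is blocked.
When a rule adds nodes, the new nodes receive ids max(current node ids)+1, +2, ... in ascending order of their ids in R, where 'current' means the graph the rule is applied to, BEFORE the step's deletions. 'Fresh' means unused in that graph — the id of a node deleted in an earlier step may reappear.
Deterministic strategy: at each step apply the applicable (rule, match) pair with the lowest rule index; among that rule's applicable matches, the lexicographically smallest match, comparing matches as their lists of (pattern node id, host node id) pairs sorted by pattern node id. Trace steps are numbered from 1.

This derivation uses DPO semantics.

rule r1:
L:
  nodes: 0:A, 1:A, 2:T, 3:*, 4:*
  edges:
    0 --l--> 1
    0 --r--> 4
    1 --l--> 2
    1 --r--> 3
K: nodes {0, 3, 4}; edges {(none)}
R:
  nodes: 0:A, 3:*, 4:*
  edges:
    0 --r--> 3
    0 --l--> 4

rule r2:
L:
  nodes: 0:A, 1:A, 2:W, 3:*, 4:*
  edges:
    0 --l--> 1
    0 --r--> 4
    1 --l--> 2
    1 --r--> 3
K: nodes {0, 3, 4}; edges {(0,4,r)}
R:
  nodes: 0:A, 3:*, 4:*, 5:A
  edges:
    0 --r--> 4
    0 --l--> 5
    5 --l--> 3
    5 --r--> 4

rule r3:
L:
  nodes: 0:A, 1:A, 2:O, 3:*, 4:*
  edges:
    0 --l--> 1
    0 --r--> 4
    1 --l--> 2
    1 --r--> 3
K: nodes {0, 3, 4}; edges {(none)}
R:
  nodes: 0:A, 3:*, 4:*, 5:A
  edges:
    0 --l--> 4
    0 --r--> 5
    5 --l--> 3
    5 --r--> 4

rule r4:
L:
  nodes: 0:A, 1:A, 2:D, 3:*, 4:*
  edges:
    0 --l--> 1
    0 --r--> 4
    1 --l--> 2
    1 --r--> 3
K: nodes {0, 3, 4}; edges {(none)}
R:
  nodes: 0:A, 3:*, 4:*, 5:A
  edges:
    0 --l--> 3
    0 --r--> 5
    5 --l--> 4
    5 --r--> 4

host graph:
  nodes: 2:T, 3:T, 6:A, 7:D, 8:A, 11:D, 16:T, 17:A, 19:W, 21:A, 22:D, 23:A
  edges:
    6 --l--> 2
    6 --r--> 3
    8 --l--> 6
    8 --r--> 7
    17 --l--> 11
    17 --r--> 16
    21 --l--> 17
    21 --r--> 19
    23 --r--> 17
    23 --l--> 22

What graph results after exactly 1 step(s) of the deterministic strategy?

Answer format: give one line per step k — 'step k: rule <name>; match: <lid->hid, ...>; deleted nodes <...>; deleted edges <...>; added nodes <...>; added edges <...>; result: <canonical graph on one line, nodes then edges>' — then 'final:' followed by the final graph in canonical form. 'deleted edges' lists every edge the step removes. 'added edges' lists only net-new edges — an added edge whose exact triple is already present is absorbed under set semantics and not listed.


step 1: rule r1; match: 0->8, 1->6, 2->2, 3->3, 4->7; deleted nodes 2, 6; deleted edges (6,2,l); (6,3,r); (8,6,l); (8,7,r); added nodes (none); added edges (8,3,r); (8,7,l); result: nodes: 3:T, 7:D, 8:A, 11:D, 16:T, 17:A, 19:W, 21:A, 22:D, 23:A edges: (8,3,r); (8,7,l); (17,11,l); (17,16,r); (21,17,l); (21,19,r); (23,17,r); (23,22,l)
final:
nodes: 3:T, 7:D, 8:A, 11:D, 16:T, 17:A, 19:W, 21:A, 22:D, 23:A
edges: (8,3,r); (8,7,l); (17,11,l); (17,16,r); (21,17,l); (21,19,r); (23,17,r); (23,22,l)


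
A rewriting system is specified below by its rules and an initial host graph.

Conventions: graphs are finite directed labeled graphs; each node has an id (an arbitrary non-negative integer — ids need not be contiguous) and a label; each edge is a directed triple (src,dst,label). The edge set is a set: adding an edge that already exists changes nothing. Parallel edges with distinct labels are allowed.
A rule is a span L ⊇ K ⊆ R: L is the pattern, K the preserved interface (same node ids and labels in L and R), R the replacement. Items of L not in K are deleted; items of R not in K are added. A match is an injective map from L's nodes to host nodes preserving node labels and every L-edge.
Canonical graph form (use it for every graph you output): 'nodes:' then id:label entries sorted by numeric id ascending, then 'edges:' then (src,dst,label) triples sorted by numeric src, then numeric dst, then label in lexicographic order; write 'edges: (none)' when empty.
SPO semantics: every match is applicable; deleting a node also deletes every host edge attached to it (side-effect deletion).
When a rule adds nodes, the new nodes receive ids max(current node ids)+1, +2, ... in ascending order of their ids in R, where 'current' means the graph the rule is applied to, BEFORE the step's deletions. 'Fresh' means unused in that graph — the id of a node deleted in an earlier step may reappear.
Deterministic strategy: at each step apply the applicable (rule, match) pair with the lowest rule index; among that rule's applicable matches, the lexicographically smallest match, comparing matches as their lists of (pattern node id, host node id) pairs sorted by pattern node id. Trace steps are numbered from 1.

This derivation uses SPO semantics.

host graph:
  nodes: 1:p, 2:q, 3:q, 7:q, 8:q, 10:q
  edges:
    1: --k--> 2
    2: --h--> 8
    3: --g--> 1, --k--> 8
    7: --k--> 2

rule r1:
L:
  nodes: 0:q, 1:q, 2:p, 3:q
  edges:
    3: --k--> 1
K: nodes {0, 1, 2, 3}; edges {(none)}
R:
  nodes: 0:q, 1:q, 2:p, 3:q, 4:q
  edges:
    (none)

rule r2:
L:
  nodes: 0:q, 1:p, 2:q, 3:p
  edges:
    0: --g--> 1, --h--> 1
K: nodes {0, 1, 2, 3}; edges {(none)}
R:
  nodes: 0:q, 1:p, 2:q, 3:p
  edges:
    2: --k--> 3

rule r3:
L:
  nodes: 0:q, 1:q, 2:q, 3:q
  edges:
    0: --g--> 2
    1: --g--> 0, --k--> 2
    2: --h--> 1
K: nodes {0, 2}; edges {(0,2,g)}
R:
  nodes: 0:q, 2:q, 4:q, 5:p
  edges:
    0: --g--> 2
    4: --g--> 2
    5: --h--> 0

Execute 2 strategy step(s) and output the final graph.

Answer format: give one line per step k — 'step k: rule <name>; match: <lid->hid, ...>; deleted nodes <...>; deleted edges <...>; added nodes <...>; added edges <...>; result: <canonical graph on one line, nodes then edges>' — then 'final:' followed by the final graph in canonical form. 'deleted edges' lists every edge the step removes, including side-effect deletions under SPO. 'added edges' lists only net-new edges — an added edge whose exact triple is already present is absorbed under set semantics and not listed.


step 1: rule r1; match: 0->2, 1->8, 2->1, 3->3; deleted nodes (none); deleted edges (3,8,k); added nodes 11; added edges (none); result: nodes: 1:p, 2:q, 3:q, 7:q, 8:q, 10:q, 11:q edges: (1,2,k); (2,8,h); (3,1,g); (7,2,k)
step 2: rule r1; match: 0->3, 1->2, 2->1, 3->7; deleted nodes (none); deleted edges (7,2,k); added nodes 12; added edges (none); result: nodes: 1:p, 2:q, 3:q, 7:q, 8:q, 10:q, 11:q, 12:q edges: (1,2,k); (2,8,h); (3,1,g)
final:
nodes: 1:p, 2:q, 3:q, 7:q, 8:q, 10:q, 11:q, 12:q
edges: (1,2,k); (2,8,h); (3,1,g)


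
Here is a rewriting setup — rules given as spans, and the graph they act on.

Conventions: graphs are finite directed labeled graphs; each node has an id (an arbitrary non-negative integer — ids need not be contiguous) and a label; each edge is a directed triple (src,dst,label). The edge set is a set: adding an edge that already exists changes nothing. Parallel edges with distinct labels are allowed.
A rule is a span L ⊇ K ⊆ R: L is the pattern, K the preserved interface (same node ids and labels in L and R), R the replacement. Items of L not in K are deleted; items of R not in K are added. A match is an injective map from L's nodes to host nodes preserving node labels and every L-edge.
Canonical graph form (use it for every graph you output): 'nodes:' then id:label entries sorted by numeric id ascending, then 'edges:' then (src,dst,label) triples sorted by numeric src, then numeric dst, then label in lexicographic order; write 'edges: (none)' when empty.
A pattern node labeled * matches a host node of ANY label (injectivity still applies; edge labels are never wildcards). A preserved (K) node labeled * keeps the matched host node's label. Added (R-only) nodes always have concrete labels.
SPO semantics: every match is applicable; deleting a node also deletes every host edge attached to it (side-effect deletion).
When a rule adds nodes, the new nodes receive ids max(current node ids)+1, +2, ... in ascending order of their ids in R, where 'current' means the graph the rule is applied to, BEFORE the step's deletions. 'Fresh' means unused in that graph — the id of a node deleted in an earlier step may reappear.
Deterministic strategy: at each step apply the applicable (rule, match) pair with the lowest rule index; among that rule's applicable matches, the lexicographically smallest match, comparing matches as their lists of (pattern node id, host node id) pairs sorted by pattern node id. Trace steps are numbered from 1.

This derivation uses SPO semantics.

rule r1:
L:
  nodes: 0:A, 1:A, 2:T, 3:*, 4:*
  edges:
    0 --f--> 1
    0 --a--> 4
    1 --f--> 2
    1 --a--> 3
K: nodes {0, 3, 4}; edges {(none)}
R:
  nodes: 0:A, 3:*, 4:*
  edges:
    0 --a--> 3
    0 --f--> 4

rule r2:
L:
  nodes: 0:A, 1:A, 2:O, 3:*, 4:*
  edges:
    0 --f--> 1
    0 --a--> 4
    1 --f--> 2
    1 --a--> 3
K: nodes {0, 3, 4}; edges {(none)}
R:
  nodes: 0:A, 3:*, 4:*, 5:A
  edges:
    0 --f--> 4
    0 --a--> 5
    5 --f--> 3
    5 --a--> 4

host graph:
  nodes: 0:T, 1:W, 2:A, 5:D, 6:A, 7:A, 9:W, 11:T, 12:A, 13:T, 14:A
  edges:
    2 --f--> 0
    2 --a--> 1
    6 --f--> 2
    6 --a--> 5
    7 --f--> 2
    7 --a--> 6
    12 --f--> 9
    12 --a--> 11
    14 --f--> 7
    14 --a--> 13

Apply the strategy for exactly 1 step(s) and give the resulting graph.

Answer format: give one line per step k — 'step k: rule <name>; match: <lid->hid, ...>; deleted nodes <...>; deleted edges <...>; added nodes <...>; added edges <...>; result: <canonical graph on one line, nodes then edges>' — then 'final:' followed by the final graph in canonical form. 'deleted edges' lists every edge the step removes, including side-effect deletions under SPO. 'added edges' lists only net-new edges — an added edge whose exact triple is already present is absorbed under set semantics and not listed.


step 1: rule r1; match: 0->6, 1->2, 2->0, 3->1, 4->5; deleted nodes 0, 2; deleted edges (2,0,f); (2,1,a); (6,2,f); (6,5,a); (7,2,f); added nodes (none); added edges (6,1,a); (6,5,f); result: nodes: 1:W, 5:D, 6:A, 7:A, 9:W, 11:T, 12:A, 13:T, 14:A edges: (6,1,a); (6,5,f); (7,6,a); (12,9,f); (12,11,a); (14,7,f); (14,13,a)
final:
nodes: 1:W, 5:D, 6:A, 7:A, 9:W, 11:T, 12:A, 13:T, 14:A
edges: (6,1,a); (6,5,f); (7,6,a); (12,9,f); (12,11,a); (14,7,f); (14,13,a)


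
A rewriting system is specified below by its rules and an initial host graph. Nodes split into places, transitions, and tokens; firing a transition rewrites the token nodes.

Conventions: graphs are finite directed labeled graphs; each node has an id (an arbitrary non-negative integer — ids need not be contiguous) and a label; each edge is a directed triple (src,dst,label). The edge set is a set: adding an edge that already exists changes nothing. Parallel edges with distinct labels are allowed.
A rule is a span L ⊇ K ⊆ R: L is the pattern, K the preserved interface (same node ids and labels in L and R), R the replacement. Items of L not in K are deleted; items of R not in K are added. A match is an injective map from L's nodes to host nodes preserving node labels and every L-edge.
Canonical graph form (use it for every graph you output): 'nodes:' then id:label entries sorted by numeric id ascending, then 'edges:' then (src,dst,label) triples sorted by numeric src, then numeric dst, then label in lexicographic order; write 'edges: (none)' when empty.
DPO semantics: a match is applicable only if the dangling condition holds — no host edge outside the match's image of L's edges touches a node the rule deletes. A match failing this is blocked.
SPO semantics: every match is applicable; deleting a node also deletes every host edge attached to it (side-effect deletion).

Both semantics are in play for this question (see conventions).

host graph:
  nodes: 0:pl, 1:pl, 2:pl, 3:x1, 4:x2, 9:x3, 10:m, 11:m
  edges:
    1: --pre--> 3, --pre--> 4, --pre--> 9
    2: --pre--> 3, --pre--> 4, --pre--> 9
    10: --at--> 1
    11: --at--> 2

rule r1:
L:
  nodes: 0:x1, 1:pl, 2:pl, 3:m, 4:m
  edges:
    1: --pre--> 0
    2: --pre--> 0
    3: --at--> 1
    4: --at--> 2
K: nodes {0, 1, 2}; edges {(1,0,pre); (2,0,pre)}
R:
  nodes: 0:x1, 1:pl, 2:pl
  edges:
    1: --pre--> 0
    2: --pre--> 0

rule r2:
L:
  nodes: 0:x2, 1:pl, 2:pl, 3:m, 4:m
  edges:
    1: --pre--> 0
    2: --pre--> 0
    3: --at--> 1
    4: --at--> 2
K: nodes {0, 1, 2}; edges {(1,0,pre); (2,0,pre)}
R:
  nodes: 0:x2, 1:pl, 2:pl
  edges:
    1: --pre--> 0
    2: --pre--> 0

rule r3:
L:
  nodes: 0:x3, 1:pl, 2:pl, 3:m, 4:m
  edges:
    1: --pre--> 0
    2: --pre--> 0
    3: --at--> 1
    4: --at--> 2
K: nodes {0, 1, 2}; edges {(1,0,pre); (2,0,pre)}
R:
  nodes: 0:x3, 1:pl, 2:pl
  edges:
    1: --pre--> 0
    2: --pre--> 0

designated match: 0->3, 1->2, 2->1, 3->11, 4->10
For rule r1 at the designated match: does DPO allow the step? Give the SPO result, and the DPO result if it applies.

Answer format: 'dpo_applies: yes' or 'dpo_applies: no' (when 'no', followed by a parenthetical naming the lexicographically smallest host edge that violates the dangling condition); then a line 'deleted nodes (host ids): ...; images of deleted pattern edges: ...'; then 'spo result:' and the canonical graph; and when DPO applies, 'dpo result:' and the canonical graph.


dpo_applies: yes
deleted nodes (host ids): 10, 11; images of deleted pattern edges: (10,1,at); (11,2,at)
spo result:
nodes: 0:pl, 1:pl, 2:pl, 3:x1, 4:x2, 9:x3
edges: (1,3,pre); (1,4,pre); (1,9,pre); (2,3,pre); (2,4,pre); (2,9,pre)
dpo result:
nodes: 0:pl, 1:pl, 2:pl, 3:x1, 4:x2, 9:x3
edges: (1,3,pre); (1,4,pre); (1,9,pre); (2,3,pre); (2,4,pre); (2,9,pre)


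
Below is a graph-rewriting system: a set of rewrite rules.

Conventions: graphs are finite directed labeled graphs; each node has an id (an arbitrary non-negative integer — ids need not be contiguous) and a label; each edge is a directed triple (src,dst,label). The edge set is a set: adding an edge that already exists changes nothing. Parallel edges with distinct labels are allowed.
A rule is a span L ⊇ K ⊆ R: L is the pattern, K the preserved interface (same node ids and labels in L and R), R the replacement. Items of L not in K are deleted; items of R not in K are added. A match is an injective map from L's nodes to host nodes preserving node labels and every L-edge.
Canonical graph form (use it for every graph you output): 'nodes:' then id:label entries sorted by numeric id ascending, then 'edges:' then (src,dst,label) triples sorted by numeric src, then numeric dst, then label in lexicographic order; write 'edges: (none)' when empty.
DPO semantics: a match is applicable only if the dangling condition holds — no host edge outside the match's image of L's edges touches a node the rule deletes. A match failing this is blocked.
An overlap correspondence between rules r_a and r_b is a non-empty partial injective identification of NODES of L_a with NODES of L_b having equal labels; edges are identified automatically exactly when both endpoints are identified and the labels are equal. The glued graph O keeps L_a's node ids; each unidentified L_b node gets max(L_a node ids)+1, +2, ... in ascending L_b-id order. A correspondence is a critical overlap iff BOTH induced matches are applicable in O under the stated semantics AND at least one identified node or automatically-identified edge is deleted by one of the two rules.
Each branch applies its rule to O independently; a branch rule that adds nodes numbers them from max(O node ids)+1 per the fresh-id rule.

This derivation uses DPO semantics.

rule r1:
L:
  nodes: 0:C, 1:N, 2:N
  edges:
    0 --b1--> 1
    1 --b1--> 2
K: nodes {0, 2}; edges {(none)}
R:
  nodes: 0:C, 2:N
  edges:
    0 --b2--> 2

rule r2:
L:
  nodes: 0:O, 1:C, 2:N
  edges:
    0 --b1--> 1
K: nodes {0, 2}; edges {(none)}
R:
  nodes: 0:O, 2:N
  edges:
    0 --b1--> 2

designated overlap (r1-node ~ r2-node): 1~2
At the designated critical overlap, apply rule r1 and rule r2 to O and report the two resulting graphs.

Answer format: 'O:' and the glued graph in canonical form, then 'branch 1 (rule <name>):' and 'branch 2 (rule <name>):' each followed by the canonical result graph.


O:
nodes: 0:C, 1:N, 2:N, 3:O, 4:C
edges: (0,1,b1); (1,2,b1); (3,4,b1)
branch 1 (rule r1):
nodes: 0:C, 2:N, 3:O, 4:C
edges: (0,2,b2); (3,4,b1)
branch 2 (rule r2):
nodes: 0:C, 1:N, 2:N, 3:O
edges: (0,1,b1); (1,2,b1); (3,1,b1)


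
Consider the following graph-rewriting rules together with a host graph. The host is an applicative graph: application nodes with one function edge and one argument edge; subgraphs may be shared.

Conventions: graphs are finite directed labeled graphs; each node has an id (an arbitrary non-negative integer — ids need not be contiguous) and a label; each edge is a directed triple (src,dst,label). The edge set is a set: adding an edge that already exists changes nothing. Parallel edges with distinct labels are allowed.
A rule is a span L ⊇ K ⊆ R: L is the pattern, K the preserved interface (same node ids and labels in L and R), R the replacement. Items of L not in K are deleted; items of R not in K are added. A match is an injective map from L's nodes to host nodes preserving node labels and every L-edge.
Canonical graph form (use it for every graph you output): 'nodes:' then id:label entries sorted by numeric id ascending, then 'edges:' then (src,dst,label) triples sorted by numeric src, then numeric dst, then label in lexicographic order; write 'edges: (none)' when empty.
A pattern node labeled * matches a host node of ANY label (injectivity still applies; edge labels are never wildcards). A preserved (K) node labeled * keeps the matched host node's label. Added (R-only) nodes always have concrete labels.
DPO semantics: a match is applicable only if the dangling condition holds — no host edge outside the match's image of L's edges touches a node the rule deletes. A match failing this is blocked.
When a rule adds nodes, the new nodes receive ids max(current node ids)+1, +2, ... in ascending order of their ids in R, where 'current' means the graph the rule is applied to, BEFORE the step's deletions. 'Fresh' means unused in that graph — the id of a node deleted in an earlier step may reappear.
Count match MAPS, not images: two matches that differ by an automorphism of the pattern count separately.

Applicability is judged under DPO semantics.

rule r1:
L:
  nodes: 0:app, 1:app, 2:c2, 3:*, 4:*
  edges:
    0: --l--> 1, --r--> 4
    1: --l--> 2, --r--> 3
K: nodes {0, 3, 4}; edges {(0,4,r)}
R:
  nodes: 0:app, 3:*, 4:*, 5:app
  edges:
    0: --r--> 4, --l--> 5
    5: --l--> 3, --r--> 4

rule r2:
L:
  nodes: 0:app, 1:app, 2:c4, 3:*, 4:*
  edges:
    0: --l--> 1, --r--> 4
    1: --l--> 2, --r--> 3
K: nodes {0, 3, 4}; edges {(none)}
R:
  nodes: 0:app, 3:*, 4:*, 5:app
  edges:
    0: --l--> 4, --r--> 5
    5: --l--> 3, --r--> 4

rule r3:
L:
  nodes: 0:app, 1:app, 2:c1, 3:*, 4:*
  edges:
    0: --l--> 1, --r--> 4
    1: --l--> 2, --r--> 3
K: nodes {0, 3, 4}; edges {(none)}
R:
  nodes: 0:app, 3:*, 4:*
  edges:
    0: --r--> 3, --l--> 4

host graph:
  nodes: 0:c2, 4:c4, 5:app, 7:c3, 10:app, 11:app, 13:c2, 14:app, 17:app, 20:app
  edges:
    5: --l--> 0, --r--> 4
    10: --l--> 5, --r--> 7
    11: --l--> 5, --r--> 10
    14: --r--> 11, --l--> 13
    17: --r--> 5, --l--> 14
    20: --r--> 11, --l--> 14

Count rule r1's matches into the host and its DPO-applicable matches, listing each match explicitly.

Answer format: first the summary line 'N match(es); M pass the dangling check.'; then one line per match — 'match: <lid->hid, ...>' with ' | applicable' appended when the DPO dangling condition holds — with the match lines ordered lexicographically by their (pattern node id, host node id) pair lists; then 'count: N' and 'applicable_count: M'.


3 match(es); 0 pass the dangling check.
match: 0->10, 1->5, 2->0, 3->4, 4->7
match: 0->11, 1->5, 2->0, 3->4, 4->10
match: 0->17, 1->14, 2->13, 3->11, 4->5
count: 3
applicable_count: 0


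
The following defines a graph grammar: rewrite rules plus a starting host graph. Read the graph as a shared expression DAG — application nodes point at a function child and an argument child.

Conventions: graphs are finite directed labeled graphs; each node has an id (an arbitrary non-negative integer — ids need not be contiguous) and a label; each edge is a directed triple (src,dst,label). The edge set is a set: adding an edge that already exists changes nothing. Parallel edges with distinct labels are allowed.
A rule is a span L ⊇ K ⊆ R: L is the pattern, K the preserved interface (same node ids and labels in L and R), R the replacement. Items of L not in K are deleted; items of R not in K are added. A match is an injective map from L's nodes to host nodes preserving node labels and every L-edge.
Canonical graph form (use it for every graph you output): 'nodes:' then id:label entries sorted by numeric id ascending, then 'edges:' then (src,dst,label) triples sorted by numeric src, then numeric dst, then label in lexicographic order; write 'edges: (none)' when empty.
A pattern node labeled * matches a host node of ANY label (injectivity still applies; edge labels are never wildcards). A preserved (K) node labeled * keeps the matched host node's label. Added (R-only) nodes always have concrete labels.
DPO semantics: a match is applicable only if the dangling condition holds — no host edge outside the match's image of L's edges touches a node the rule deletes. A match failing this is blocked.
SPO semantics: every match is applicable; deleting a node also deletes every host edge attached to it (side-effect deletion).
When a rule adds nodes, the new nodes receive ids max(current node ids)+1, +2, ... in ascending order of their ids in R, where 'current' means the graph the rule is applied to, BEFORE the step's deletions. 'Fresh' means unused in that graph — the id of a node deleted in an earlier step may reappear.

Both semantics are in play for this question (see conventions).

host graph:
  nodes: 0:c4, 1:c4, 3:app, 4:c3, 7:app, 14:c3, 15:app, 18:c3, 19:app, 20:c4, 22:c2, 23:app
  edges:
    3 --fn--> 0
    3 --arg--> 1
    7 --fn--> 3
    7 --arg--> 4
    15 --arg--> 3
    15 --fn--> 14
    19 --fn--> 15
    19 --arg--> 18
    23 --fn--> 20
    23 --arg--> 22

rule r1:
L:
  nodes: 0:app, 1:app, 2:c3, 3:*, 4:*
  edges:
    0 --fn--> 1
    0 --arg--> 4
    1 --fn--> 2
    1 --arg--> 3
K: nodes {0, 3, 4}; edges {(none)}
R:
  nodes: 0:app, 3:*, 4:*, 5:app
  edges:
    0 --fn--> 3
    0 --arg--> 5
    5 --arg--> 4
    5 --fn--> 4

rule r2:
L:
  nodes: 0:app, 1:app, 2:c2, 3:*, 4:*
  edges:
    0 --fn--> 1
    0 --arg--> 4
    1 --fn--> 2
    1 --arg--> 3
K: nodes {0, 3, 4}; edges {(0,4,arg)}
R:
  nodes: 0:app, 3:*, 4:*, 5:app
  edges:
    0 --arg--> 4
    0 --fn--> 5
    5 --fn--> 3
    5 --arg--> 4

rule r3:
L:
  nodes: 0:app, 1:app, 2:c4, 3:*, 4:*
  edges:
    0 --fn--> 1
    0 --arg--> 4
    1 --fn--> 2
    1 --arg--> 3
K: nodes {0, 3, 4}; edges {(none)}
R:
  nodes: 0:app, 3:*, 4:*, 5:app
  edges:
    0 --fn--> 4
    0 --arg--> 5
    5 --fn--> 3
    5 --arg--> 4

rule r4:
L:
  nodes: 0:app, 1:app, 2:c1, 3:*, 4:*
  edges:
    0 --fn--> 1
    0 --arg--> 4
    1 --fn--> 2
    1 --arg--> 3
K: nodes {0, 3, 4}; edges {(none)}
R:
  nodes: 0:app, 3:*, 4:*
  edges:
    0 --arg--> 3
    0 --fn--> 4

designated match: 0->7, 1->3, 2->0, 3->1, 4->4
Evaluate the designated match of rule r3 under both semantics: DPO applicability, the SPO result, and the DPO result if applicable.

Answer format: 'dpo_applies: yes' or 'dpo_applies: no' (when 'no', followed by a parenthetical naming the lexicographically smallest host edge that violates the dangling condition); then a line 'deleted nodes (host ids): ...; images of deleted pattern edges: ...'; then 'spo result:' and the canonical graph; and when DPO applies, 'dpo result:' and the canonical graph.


dpo_applies: no
(the rule deletes node 3, which keeps host edge (15,3,arg) outside the match image — the dangling condition fails, DPO blocks; SPO proceeds and side-deletes such edges)
deleted nodes (host ids): 0, 3; images of deleted pattern edges: (3,0,fn); (3,1,arg); (7,3,fn); (7,4,arg)
spo result:
nodes: 1:c4, 4:c3, 7:app, 14:c3, 15:app, 18:c3, 19:app, 20:c4, 22:c2, 23:app, 24:app
edges: (7,4,fn); (7,24,arg); (15,14,fn); (19,15,fn); (19,18,arg); (23,20,fn); (23,22,arg); (24,1,fn); (24,4,arg)


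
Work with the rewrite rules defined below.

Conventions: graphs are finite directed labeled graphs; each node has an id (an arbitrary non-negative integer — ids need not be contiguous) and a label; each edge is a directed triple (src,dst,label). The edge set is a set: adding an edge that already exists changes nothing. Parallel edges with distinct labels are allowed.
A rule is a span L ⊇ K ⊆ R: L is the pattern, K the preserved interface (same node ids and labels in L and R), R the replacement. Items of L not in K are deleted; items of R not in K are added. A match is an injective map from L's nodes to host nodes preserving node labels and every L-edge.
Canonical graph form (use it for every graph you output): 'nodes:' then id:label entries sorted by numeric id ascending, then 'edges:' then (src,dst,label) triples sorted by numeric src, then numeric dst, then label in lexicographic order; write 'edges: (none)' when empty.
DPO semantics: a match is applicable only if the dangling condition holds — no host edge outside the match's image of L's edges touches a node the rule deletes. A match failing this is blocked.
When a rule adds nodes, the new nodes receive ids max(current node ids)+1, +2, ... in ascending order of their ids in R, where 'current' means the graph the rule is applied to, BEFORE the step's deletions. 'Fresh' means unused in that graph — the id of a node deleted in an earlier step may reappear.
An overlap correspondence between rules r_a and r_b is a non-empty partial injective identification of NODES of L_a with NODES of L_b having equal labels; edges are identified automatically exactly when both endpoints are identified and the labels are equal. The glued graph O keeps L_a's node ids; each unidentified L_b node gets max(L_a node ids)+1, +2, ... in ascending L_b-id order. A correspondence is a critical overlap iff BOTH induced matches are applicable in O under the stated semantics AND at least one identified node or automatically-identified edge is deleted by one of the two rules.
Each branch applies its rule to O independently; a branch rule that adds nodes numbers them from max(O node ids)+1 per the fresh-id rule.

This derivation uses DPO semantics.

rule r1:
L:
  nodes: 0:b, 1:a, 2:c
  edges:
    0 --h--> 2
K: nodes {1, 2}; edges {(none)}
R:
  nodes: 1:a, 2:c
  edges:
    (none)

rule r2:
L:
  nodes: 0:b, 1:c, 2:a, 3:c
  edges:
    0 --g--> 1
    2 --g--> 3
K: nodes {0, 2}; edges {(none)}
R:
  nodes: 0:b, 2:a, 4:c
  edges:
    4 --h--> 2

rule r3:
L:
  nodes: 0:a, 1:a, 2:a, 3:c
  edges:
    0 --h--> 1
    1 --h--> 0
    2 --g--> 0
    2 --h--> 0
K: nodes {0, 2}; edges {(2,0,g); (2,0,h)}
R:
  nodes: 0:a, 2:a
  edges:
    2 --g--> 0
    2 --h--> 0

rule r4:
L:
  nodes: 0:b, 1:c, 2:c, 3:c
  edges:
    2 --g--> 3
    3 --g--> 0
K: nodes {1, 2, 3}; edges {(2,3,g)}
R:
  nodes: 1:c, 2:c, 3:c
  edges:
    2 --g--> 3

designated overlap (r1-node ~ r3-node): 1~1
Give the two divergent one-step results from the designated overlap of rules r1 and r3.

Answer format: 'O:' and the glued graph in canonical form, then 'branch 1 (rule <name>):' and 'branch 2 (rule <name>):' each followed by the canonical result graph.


O:
nodes: 0:b, 1:a, 2:c, 3:a, 4:a, 5:c
edges: (0,2,h); (1,3,h); (3,1,h); (4,3,g); (4,3,h)
branch 1 (rule r1):
nodes: 1:a, 2:c, 3:a, 4:a, 5:c
edges: (1,3,h); (3,1,h); (4,3,g); (4,3,h)
branch 2 (rule r3):
nodes: 0:b, 2:c, 3:a, 4:a
edges: (0,2,h); (4,3,g); (4,3,h)


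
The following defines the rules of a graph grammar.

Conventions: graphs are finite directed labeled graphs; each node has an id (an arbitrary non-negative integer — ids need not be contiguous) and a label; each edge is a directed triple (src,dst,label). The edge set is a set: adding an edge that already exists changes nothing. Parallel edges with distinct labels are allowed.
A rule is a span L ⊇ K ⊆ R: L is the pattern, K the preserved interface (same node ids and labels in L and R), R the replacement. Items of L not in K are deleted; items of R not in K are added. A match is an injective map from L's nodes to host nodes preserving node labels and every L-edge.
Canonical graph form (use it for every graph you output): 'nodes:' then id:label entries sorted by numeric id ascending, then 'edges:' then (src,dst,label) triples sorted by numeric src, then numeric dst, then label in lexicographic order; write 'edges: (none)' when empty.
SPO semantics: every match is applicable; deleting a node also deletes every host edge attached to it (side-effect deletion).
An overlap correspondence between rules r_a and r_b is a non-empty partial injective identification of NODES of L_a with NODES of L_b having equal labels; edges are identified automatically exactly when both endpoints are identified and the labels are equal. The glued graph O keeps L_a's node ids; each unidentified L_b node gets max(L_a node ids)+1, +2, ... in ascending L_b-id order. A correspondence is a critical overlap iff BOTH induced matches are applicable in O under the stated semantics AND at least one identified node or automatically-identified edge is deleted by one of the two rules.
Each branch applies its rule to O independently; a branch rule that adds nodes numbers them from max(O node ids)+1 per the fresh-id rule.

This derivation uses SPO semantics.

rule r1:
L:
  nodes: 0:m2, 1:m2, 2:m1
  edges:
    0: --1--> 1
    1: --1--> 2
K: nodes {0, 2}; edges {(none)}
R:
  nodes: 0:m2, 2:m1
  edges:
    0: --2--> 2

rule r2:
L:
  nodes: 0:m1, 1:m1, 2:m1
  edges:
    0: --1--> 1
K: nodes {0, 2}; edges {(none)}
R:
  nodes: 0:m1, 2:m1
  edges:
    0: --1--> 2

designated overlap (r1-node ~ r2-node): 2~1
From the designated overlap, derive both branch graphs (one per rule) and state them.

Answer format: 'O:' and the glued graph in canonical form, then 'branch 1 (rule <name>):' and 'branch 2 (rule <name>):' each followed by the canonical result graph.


O:
nodes: 0:m2, 1:m2, 2:m1, 3:m1, 4:m1
edges: (0,1,1); (1,2,1); (3,2,1)
branch 1 (rule r1):
nodes: 0:m2, 2:m1, 3:m1, 4:m1
edges: (0,2,2); (3,2,1)
branch 2 (rule r2):
nodes: 0:m2, 1:m2, 3:m1, 4:m1
edges: (0,1,1); (3,4,1)
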